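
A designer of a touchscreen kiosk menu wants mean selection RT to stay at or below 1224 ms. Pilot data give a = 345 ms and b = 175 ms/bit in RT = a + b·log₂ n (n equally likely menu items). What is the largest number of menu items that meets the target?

32

Set 345 + 175·log₂ n ≤ 1224 → log₂ n ≤ (1224 − 345)/175 = 5.0229.
So n ≤ 2^5.0229 = 32.511; the largest integer n is 32.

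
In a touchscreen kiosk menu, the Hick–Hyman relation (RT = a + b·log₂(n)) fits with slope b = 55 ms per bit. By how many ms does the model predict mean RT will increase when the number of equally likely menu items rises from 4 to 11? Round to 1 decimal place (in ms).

80.3 ms

The intercept a cancels: ΔRT = b·(log₂ n₂ − log₂ n₁) = b·log₂(n₂/n₁).
log₂(11) − log₂(4) = 3.4594 − 2 = 1.4594.
ΔRT = 55 × 1.4594 = 80.269 ms.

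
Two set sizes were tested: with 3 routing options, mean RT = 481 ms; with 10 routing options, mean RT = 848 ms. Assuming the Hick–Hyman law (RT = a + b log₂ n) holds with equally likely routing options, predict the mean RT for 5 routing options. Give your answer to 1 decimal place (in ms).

636.7 ms

Fit slope and intercept:
  b = (848 − 481) / (log₂ 10 − log₂ 3) = 367 / (3.3219 − 1.5850) = 211.288 ms/bit
  a = 481 − 211.288 × 1.5850 = 146.116 ms
Then RT(5) = 146.116 + 211.288 × log₂ 5 = 146.116 + 211.288 × 2.3219 ≈ 636.712 ms.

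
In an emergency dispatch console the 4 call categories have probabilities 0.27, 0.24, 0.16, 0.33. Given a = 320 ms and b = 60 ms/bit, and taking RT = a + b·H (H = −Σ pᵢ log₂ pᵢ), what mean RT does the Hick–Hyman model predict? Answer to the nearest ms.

H = 0.27·log₂(1/0.27) + 0.24·log₂(1/0.24) + 0.16·log₂(1/0.16) + 0.33·log₂(1/0.33) = 1.9550 bits.
RT = 320 + 60 × 1.9550 = 437.30 ms.

437 ms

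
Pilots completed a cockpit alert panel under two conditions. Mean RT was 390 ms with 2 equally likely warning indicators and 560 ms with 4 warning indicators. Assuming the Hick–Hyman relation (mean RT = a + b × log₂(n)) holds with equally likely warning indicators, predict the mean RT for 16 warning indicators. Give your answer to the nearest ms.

With log₂ n on the abscissa the relation is linear; from the two conditions:
  b = (560 − 390) / (log₂ 4 − log₂ 2) = 170 / (2 − 1) = 170 ms/bit
  a = 390 − 170 × 1 = 220 ms
Then RT(16) = 220 + 170 × log₂ 16 = 220 + 170 × 4 ≈ 900.000 ms.

900 ms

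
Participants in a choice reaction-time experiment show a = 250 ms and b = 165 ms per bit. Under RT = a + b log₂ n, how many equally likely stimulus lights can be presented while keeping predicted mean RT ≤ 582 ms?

165·log₂ n ≤ 582 − 250 = 332, giving log₂ n ≤ 2.0121 and n ≤ 4.034. The largest whole number is 4.

4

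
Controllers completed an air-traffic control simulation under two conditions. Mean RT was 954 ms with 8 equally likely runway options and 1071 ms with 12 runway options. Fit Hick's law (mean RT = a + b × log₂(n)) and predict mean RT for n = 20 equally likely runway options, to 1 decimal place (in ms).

Solve the two-equation system in a and b:
  b = (1071 − 954) / (log₂ 12 − log₂ 8) = 117 / (3.5850 − 3) = 200.013 ms/bit
  a = 954 − 200.013 × 3 = 353.962 ms
Then RT(20) = 353.962 + 200.013 × log₂ 20 = 353.962 + 200.013 × 4.3219 ≈ 1218.403 ms.

1218.4 ms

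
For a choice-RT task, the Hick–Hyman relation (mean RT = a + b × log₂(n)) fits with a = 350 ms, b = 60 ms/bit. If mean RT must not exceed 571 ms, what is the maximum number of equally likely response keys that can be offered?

Set 350 + 60·log₂ n ≤ 571 → log₂ n ≤ (571 − 350)/60 = 3.6833.
So n ≤ 2^3.6833 = 12.847; the largest integer n is 12.

12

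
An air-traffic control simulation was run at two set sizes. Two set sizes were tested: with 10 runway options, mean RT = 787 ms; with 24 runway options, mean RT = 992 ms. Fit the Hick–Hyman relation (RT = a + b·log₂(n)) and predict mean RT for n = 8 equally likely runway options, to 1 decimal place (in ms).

RT is linear in log₂ n, so two points fix the line:
  b = (992 − 787) / (log₂ 24 − log₂ 10) = 205 / (4.5850 − 3.3219) = 162.308 ms/bit
  a = 787 − 162.308 × 3.3219 = 247.826 ms
Then RT(8) = 247.826 + 162.308 × log₂ 8 = 247.826 + 162.308 × 3 ≈ 734.749 ms.

734.7 ms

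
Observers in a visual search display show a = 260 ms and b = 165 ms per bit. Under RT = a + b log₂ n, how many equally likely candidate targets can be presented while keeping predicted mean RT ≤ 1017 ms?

Information budget: (1017 − 260)/165 = 4.5879 bits, so n ≤ 2^4.5879 = 24.049 → at most 24.

24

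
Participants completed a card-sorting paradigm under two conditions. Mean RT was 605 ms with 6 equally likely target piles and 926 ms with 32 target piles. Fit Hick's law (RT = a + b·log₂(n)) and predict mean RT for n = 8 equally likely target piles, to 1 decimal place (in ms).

660.2 ms

With log₂ n on the abscissa the relation is linear; from the two conditions:
  b = (926 − 605) / (log₂ 32 − log₂ 6) = 321 / (5 − 2.5850) = 132.917 ms/bit
  a = 605 − 132.917 × 2.5850 = 261.414 ms
Then RT(8) = 261.414 + 132.917 × log₂ 8 = 261.414 + 132.917 × 3 ≈ 660.166 ms.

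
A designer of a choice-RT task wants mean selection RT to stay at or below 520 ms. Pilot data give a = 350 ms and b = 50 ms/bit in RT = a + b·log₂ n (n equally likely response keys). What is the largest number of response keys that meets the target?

10

Information budget: (520 − 350)/50 = 3.4000 bits, so n ≤ 2^3.4000 = 10.556 → at most 10.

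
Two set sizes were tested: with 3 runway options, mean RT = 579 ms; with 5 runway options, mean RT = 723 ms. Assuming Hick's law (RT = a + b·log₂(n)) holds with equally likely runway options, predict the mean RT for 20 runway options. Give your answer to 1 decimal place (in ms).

1113.8 ms

Fit slope and intercept:
  b = (723 − 579) / (log₂ 5 − log₂ 3) = 144 / (2.3219 − 1.5850) = 195.396 ms/bit
  a = 579 − 195.396 × 1.5850 = 269.305 ms
Then RT(20) = 269.305 + 195.396 × log₂ 20 = 269.305 + 195.396 × 4.3219 ≈ 1113.792 ms.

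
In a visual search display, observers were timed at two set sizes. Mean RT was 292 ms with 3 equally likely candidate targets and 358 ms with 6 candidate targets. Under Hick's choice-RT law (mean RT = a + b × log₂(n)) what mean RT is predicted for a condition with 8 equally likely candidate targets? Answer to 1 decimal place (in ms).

Fit slope and intercept:
  b = (358 − 292) / (log₂ 6 − log₂ 3) = 66 / (2.5850 − 1.5850) = 66.000 ms/bit
  a = 292 − 66.000 × 1.5850 = 187.392 ms
Then RT(8) = 187.392 + 66.000 × log₂ 8 = 187.392 + 66.000 × 3 ≈ 385.392 ms.

385.4 ms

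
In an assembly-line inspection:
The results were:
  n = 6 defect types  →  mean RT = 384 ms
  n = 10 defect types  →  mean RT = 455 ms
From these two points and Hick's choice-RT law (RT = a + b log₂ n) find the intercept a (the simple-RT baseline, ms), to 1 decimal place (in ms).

Slope: b = (455 − 384) / (log₂ 10 − log₂ 6) = 71/0.7370 = 96.341 ms/bit.
Intercept: a = 384 − 96.341·log₂(6) = 134.962 ms.

135.0 ms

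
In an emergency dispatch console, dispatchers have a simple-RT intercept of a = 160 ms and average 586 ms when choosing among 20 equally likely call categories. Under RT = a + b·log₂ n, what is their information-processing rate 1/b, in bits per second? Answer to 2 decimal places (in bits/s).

10.15 bits/s

b = (586 − 160)/log₂ 20 = 426/4.3219 = 98.567 ms per bit = 0.09857 s/bit; the reciprocal is 10.145 bits/s.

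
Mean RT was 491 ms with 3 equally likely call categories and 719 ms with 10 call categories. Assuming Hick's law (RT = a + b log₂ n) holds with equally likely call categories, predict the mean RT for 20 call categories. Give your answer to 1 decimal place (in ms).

Solve the two-equation system in a and b:
  b = (719 − 491) / (log₂ 10 − log₂ 3) = 228 / (3.3219 − 1.5850) = 131.263 ms/bit
  a = 491 − 131.263 × 1.5850 = 282.952 ms
Then RT(20) = 282.952 + 131.263 × log₂ 20 = 282.952 + 131.263 × 4.3219 ≈ 850.263 ms.

850.3 ms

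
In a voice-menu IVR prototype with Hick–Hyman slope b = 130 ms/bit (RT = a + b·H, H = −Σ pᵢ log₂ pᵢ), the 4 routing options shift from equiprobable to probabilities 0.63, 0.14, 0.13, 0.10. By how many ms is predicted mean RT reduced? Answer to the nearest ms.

61 ms

The RT saving is b·ΔH. Equiprobable H₀ = log₂(4) = 2.0000 bits; with the given probabilities H = 1.5319 bits.
b·(H₀ − H) = 130 × (2.0000 − 1.5319) = 60.85 ms.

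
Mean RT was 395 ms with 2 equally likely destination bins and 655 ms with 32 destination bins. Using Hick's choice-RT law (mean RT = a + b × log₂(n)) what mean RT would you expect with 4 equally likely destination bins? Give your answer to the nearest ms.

With log₂ n on the abscissa the relation is linear; from the two conditions:
  b = (655 − 395) / (log₂ 32 − log₂ 2) = 260 / (5 − 1) = 65 ms/bit
  a = 395 − 65 × 1 = 330 ms
Then RT(4) = 330 + 65 × log₂ 4 = 330 + 65 × 2 ≈ 460.000 ms.

460 ms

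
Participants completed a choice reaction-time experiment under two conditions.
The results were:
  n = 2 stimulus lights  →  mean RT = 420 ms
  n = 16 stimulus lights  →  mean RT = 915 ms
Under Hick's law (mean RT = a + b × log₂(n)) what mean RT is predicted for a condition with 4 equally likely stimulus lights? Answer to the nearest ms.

Solve the two-equation system in a and b:
  b = (915 − 420) / (log₂ 16 − log₂ 2) = 495 / (4 − 1) = 165 ms/bit
  a = 420 − 165 × 1 = 255 ms
Then RT(4) = 255 + 165 × log₂ 4 = 255 + 165 × 2 ≈ 585.000 ms.

585 ms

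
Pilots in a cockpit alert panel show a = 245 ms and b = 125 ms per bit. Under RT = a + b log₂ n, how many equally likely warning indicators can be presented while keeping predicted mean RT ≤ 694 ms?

Information budget: (694 − 245)/125 = 3.5920 bits, so n ≤ 2^3.5920 = 12.059 → at most 12.

12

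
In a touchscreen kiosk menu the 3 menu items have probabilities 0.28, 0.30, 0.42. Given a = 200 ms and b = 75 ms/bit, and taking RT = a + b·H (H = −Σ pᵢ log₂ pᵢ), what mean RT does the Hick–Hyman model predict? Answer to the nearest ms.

H = 0.28·log₂(1/0.28) + 0.30·log₂(1/0.30) + 0.42·log₂(1/0.42) = 1.5610 bits.
RT = 200 + 75 × 1.5610 = 317.07 ms.

317 ms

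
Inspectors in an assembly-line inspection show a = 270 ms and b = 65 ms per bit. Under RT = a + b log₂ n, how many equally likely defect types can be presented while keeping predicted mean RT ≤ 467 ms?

Set 270 + 65·log₂ n ≤ 467 → log₂ n ≤ (467 − 270)/65 = 3.0308.
So n ≤ 2^3.0308 = 8.172; the largest integer n is 8.

8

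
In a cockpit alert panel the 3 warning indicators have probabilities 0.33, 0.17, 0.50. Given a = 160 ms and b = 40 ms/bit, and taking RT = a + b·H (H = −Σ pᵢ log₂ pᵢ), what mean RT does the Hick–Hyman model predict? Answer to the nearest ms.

218 ms

H = 0.33·log₂(1/0.33) + 0.17·log₂(1/0.17) + 0.50·log₂(1/0.50) = 1.4624 bits.
RT = 160 + 40 × 1.4624 = 218.50 ms.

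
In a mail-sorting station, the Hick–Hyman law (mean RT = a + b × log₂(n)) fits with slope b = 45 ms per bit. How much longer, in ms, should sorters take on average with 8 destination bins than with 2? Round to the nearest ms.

90 ms

Only the slope matters, since a is common to both: ΔRT = b·log₂(n₂/n₁).
log₂(8) − log₂(2) = log₂(8/2) = log₂(4) = 2.
ΔRT = 45 × 2.0000 = 90.000 ms.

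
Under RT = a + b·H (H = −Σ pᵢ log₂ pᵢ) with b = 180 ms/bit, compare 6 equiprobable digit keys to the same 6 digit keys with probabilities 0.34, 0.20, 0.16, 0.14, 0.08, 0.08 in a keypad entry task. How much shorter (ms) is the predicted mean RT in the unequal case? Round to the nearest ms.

Equiprobable entropy H₀ = log₂ 6 = 2.5850 bits.
Skewed entropy H = −Σ pᵢ log₂ pᵢ = 2.3967 bits.
ΔRT = b·(H₀ − H) = 180 × 0.1883 = 33.89 ms.

34 ms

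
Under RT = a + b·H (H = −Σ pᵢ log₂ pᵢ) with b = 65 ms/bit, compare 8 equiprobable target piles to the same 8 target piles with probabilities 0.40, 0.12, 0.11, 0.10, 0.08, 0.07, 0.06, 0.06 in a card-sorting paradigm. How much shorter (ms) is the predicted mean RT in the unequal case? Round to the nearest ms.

The RT saving is b·ΔH. Equiprobable H₀ = log₂(8) = 3.0000 bits; with the given probabilities H = 2.6254 bits.
b·(H₀ − H) = 65 × (3.0000 − 2.6254) = 24.35 ms.

24 ms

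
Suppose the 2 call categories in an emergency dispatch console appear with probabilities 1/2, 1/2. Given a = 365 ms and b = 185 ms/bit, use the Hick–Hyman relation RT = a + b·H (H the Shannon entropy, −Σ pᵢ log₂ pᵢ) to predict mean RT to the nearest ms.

550 ms

H = −Σ pᵢ log₂ pᵢ = 0.5·1 + 0.5·1 = 1.000 bits.
RT = 365 + 185 × 1.000 = 550.00 ms.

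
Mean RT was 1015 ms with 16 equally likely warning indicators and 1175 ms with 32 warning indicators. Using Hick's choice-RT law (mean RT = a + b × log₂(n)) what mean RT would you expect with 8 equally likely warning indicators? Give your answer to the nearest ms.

855 ms

RT is linear in log₂ n, so two points fix the line:
  b = (1175 − 1015) / (log₂ 32 − log₂ 16) = 160 / (5 − 4) = 160 ms/bit
  a = 1015 − 160 × 4 = 375 ms
Then RT(8) = 375 + 160 × log₂ 8 = 375 + 160 × 3 ≈ 855.000 ms.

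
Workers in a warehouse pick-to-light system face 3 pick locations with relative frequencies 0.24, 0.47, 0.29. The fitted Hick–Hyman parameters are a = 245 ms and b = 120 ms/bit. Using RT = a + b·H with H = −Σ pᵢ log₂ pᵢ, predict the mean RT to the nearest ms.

428 ms

Entropy contributions −pᵢ log₂ pᵢ: 0.4941, 0.5120, 0.5179; sum H = 1.5240 bits.
RT = a + bH = 245 + 120·1.5240 = 427.88 ms.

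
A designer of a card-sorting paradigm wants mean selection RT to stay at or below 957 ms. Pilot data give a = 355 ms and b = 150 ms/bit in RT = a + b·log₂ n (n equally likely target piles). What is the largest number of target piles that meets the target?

16

Set 355 + 150·log₂ n ≤ 957 → log₂ n ≤ (957 − 355)/150 = 4.0133.
So n ≤ 2^4.0133 = 16.149; the largest integer n is 16.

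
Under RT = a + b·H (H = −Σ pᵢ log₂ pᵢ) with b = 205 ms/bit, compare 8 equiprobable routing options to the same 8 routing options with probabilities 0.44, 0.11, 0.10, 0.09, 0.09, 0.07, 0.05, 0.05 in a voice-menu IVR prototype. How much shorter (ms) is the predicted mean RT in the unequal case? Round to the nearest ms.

The RT saving is b·ΔH. Equiprobable H₀ = log₂(8) = 3.0000 bits; with the given probabilities H = 2.5297 bits.
b·(H₀ − H) = 205 × (3.0000 − 2.5297) = 96.42 ms.

96 ms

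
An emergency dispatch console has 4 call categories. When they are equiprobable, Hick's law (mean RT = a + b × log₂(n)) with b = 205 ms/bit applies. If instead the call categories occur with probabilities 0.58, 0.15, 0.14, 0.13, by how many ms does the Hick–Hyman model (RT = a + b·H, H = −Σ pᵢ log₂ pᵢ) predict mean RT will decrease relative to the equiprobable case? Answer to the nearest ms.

Equiprobable entropy H₀ = log₂ 4 = 2.0000 bits.
Skewed entropy H = −Σ pᵢ log₂ pᵢ = 1.6461 bits.
ΔRT = b·(H₀ − H) = 205 × 0.3539 = 72.55 ms.

73 ms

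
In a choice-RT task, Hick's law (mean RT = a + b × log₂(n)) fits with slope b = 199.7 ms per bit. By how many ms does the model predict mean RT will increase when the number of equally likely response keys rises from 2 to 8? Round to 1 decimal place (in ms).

Only the slope matters, since a is common to both: ΔRT = b·log₂(n₂/n₁).
log₂(8) − log₂(2) = log₂(8/2) = log₂(4) = 2.
ΔRT = 199.7 × 2.0000 = 399.400 ms.

399.4 ms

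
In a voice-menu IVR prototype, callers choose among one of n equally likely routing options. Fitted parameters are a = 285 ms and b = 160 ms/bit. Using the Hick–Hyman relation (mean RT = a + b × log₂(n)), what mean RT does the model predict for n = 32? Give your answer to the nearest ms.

1085 ms

log₂(32) = 5 bits, so RT = 285 + 160 × 5 ≈ 1085.000 ms.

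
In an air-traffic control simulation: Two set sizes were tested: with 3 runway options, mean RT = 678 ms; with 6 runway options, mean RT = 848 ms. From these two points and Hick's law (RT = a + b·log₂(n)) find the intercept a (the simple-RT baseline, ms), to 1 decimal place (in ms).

b = (RT₂ − RT₁)/(log₂ n₂ − log₂ n₁) = (848 − 678)/(2.5850 − 1.5850) = 170.000 ms/bit.
Intercept: a = 678 − 170.000·log₂(3) = 408.556 ms.

408.6 ms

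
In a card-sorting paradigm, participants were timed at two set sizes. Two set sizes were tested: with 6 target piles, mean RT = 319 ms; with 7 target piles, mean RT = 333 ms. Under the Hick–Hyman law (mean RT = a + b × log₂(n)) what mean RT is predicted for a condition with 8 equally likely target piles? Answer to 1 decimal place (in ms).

345.1 ms

With log₂ n on the abscissa the relation is linear; from the two conditions:
  b = (333 − 319) / (log₂ 7 − log₂ 6) = 14 / (2.8074 − 2.5850) = 62.952 ms/bit
  a = 319 − 62.952 × 2.5850 = 156.272 ms
Then RT(8) = 156.272 + 62.952 × log₂ 8 = 156.272 + 62.952 × 3 ≈ 345.127 ms.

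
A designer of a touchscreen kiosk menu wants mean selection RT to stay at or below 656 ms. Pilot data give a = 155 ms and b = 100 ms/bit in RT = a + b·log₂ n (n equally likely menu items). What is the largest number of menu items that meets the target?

32

100·log₂ n ≤ 656 − 155 = 501, giving log₂ n ≤ 5.0100 and n ≤ 32.223. The largest whole number is 32.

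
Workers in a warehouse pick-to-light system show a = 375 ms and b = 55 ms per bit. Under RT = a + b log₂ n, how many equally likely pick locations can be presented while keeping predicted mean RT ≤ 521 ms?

Information budget: (521 − 375)/55 = 2.6545 bits, so n ≤ 2^2.6545 = 6.296 → at most 6.

6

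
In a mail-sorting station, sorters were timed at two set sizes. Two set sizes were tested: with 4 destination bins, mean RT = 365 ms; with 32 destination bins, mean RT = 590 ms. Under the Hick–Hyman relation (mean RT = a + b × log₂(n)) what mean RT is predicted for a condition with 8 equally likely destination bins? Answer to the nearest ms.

440 ms

Solve the two-equation system in a and b:
  b = (590 − 365) / (log₂ 32 − log₂ 4) = 225 / (5 − 2) = 75 ms/bit
  a = 365 − 75 × 2 = 215 ms
Then RT(8) = 215 + 75 × log₂ 8 = 215 + 75 × 3 ≈ 440.000 ms.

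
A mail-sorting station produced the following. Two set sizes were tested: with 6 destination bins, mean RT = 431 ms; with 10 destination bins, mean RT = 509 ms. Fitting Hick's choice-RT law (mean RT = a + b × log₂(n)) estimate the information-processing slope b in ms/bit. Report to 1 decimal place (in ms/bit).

b = (RT₂ − RT₁)/(log₂ n₂ − log₂ n₁) = (509 − 431)/(3.3219 − 2.5850) = 105.839 ms/bit.

105.8 ms/bit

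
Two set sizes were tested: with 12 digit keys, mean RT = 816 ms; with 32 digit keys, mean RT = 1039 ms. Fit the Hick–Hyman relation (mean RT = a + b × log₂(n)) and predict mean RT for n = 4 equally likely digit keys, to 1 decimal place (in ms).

With log₂ n on the abscissa the relation is linear; from the two conditions:
  b = (1039 − 816) / (log₂ 32 − log₂ 12) = 223 / (5 − 3.5850) = 157.593 ms/bit
  a = 816 − 157.593 × 3.5850 = 251.035 ms
Then RT(4) = 251.035 + 157.593 × log₂ 4 = 251.035 + 157.593 × 2 ≈ 566.221 ms.

566.2 ms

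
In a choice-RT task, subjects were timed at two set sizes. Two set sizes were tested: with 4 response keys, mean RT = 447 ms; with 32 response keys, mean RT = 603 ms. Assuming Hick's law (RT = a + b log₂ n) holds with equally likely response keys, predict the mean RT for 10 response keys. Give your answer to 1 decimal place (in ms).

Fit slope and intercept:
  b = (603 − 447) / (log₂ 32 − log₂ 4) = 156 / (5 − 2) = 52.000 ms/bit
  a = 447 − 52.000 × 2 = 343.000 ms
Then RT(10) = 343.000 + 52.000 × log₂ 10 = 343.000 + 52.000 × 3.3219 ≈ 515.740 ms.

515.7 ms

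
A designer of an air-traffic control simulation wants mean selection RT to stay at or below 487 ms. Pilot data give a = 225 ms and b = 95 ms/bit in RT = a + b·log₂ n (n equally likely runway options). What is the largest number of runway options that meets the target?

Information budget: (487 − 225)/95 = 2.7579 bits, so n ≤ 2^2.7579 = 6.764 → at most 6.

6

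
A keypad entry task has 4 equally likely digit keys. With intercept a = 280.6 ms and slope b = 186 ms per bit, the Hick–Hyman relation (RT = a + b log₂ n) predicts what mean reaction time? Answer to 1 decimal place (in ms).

652.6 ms

log₂(4) = 2 bits, so RT = 280.6 + 186 × 2 ≈ 652.600 ms.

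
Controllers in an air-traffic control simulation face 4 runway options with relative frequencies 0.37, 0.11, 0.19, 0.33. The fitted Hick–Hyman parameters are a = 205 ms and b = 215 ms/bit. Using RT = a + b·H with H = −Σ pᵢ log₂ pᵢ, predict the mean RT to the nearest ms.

606 ms

Entropy contributions −pᵢ log₂ pᵢ: 0.5307, 0.3503, 0.4552, 0.5278; sum H = 1.8641 bits.
RT = a + bH = 205 + 215·1.8641 = 605.77 ms.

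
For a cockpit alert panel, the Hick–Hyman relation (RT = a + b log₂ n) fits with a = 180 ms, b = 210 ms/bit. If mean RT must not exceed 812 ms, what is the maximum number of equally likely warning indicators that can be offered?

210·log₂ n ≤ 812 − 180 = 632, giving log₂ n ≤ 3.0095 and n ≤ 8.053. The largest whole number is 8.

8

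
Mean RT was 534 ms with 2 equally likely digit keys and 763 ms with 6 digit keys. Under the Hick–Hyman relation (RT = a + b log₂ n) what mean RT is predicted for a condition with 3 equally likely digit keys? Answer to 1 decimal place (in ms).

618.5 ms

Solve the two-equation system in a and b:
  b = (763 − 534) / (log₂ 6 − log₂ 2) = 229 / (2.5850 − 1) = 144.483 ms/bit
  a = 534 − 144.483 × 1 = 389.517 ms
Then RT(3) = 389.517 + 144.483 × log₂ 3 = 389.517 + 144.483 × 1.5850 ≈ 618.517 ms.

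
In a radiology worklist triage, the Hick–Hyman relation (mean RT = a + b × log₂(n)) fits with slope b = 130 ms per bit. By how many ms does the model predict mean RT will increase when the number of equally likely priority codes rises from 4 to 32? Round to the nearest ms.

Only the slope matters, since a is common to both: ΔRT = b·log₂(n₂/n₁).
log₂(32) − log₂(4) = log₂(32/4) = log₂(8) = 3.
ΔRT = 130 × 3.0000 = 390.000 ms.

390 ms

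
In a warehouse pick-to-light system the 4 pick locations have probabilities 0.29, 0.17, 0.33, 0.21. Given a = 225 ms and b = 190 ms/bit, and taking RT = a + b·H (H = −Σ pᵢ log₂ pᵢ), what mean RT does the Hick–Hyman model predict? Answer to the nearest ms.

596 ms

H = 0.29·log₂(1/0.29) + 0.17·log₂(1/0.17) + 0.33·log₂(1/0.33) + 0.21·log₂(1/0.21) = 1.9531 bits.
RT = 225 + 190 × 1.9531 = 596.10 ms.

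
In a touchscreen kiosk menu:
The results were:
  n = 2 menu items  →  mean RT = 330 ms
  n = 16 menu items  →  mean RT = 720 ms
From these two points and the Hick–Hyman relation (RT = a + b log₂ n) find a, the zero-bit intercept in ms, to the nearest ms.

200 ms

b = (RT₂ − RT₁)/(log₂ n₂ − log₂ n₁) = (720 − 330)/(4 − 1) = 130 ms/bit.
Intercept: a = 330 − 130·log₂(2) = 200.000 ms.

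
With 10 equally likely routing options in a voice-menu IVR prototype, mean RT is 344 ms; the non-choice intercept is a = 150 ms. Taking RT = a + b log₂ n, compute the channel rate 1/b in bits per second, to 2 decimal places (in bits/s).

17.12 bits/s

Choice component = 344 − 150 = 194 ms over log₂(10) = 3.3219 bits.
b = 194 / 3.3219 = 58.400 ms/bit, so 1/b = 17.123 bits/s.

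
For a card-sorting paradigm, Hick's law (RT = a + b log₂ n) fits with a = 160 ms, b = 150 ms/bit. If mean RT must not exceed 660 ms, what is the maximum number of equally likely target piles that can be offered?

150·log₂ n ≤ 660 − 160 = 500, giving log₂ n ≤ 3.3333 and n ≤ 10.079. The largest whole number is 10.

10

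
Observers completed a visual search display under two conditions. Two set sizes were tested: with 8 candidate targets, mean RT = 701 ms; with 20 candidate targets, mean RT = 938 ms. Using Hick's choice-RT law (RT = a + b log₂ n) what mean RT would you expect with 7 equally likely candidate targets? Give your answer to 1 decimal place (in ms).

666.5 ms

With log₂ n on the abscissa the relation is linear; from the two conditions:
  b = (938 − 701) / (log₂ 20 − log₂ 8) = 237 / (4.3219 − 3) = 179.284 ms/bit
  a = 701 − 179.284 × 3 = 163.149 ms
Then RT(7) = 163.149 + 179.284 × log₂ 7 = 163.149 + 179.284 × 2.8074 ≈ 666.462 ms.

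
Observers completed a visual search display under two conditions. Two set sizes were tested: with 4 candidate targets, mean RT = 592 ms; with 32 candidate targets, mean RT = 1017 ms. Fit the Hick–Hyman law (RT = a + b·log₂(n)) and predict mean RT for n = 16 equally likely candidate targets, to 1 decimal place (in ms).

875.3 ms

With log₂ n on the abscissa the relation is linear; from the two conditions:
  b = (1017 − 592) / (log₂ 32 − log₂ 4) = 425 / (5 − 2) = 141.667 ms/bit
  a = 592 − 141.667 × 2 = 308.667 ms
Then RT(16) = 308.667 + 141.667 × log₂ 16 = 308.667 + 141.667 × 4 ≈ 875.333 ms.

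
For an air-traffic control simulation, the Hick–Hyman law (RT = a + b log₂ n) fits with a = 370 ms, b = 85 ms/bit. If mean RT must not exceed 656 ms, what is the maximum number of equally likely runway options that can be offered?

85·log₂ n ≤ 656 − 370 = 286, giving log₂ n ≤ 3.3647 and n ≤ 10.301. The largest whole number is 10.

10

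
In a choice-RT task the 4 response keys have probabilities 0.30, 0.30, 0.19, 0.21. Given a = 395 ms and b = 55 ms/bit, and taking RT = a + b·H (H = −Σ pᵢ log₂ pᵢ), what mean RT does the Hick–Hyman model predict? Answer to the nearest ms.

Entropy contributions −pᵢ log₂ pᵢ: 0.5211, 0.5211, 0.4552, 0.4728; sum H = 1.9702 bits.
RT = a + bH = 395 + 55·1.9702 = 503.36 ms.

503 ms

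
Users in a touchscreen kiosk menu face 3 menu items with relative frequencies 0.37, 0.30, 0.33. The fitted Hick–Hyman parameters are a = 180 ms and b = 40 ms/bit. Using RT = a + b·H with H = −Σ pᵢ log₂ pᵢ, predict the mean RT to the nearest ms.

243 ms

Entropy contributions −pᵢ log₂ pᵢ: 0.5307, 0.5211, 0.5278; sum H = 1.5796 bits.
RT = a + bH = 180 + 40·1.5796 = 243.19 ms.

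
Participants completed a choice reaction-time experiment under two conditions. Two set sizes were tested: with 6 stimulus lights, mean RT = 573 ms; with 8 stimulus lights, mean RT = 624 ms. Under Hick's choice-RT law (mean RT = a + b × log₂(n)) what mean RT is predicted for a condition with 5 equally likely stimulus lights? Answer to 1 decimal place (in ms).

With log₂ n on the abscissa the relation is linear; from the two conditions:
  b = (624 − 573) / (log₂ 8 − log₂ 6) = 51 / (3 − 2.5850) = 122.880 ms/bit
  a = 573 − 122.880 × 2.5850 = 255.359 ms
Then RT(5) = 255.359 + 122.880 × log₂ 5 = 255.359 + 122.880 × 2.3219 ≈ 540.678 ms.

540.7 ms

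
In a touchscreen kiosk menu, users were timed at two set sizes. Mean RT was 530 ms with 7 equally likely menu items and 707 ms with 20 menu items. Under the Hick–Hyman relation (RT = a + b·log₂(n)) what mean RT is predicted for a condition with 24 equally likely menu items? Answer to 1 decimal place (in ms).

737.7 ms

With log₂ n on the abscissa the relation is linear; from the two conditions:
  b = (707 − 530) / (log₂ 20 − log₂ 7) = 177 / (4.3219 − 2.8074) = 116.865 ms/bit
  a = 530 − 116.865 × 2.8074 = 201.920 ms
Then RT(24) = 201.920 + 116.865 × log₂ 24 = 201.920 + 116.865 × 4.5850 ≈ 737.739 ms.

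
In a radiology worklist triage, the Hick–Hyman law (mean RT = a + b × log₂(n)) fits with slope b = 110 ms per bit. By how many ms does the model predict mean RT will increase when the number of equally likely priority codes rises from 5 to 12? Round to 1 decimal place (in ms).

138.9 ms

Only the slope matters, since a is common to both: ΔRT = b·log₂(n₂/n₁).
log₂(12) − log₂(5) = 3.5850 − 2.3219 = 1.2630.
ΔRT = 110 × 1.2630 = 138.934 ms.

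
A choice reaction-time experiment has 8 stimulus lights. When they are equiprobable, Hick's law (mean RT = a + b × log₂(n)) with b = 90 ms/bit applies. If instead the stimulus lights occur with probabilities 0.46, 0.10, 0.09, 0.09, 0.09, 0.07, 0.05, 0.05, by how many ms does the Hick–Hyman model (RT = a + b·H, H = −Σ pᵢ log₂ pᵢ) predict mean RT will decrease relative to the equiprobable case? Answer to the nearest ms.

The RT saving is b·ΔH. Equiprobable H₀ = log₂(8) = 3.0000 bits; with the given probabilities H = 2.4862 bits.
b·(H₀ − H) = 90 × (3.0000 − 2.4862) = 46.24 ms.

46 ms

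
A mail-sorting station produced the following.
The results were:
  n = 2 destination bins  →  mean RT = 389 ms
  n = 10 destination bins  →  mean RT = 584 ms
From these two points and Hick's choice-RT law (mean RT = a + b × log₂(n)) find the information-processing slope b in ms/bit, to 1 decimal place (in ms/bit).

84.0 ms/bit

b = (RT₂ − RT₁)/(log₂ n₂ − log₂ n₁) = (584 − 389)/(3.3219 − 1) = 83.982 ms/bit.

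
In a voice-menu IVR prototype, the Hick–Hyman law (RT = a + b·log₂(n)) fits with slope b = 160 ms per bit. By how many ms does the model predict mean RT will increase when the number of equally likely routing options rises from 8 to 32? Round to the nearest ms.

ΔRT = (a + b log₂ n₂) − (a + b log₂ n₁) = b·(log₂ n₂ − log₂ n₁).
log₂(32) − log₂(8) = log₂(32/8) = log₂(4) = 2.
ΔRT = 160 × 2.0000 = 320.000 ms.

320 ms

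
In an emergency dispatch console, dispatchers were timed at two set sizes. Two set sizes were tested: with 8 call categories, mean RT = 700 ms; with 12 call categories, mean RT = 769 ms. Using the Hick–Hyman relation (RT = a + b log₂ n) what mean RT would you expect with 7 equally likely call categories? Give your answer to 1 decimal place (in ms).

With log₂ n on the abscissa the relation is linear; from the two conditions:
  b = (769 − 700) / (log₂ 12 − log₂ 8) = 69 / (3.5850 − 3) = 117.956 ms/bit
  a = 700 − 117.956 × 3 = 346.131 ms
Then RT(7) = 346.131 + 117.956 × log₂ 7 = 346.131 + 117.956 × 2.8074 ≈ 677.276 ms.

677.3 ms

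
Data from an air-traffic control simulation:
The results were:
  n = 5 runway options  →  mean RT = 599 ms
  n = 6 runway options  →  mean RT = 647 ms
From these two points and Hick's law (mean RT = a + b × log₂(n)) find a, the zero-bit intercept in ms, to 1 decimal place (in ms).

175.3 ms

b = (RT₂ − RT₁)/(log₂ n₂ − log₂ n₁) = (647 − 599)/(2.5850 − 2.3219) = 182.486 ms/bit.
Intercept: a = 599 − 182.486·log₂(5) = 175.281 ms.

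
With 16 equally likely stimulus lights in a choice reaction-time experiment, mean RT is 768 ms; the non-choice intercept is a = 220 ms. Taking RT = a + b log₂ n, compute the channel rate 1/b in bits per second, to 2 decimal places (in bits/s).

7.30 bits/s

Choice component = 768 − 220 = 548 ms over log₂(16) = 4 bits.
b = 548 / 4 = 137.000 ms/bit, so 1/b = 7.299 bits/s.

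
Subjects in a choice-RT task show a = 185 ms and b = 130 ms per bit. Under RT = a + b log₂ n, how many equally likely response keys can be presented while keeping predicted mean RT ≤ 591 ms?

130·log₂ n ≤ 591 − 185 = 406, giving log₂ n ≤ 3.1231 and n ≤ 8.712. The largest whole number is 8.

8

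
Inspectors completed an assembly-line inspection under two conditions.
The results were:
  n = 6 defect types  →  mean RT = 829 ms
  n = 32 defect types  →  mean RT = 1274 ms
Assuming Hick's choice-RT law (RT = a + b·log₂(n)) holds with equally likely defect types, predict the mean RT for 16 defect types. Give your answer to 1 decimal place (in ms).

RT is linear in log₂ n, so two points fix the line:
  b = (1274 − 829) / (log₂ 32 − log₂ 6) = 445 / (5 − 2.5850) = 184.262 ms/bit
  a = 829 − 184.262 × 2.5850 = 352.689 ms
Then RT(16) = 352.689 + 184.262 × log₂ 16 = 352.689 + 184.262 × 4 ≈ 1089.738 ms.

1089.7 ms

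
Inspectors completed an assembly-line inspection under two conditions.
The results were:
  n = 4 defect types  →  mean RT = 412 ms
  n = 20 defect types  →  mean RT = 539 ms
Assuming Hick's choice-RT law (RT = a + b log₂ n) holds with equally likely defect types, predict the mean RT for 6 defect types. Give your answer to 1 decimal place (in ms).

444.0 ms

Solve the two-equation system in a and b:
  b = (539 − 412) / (log₂ 20 − log₂ 4) = 127 / (4.3219 − 2) = 54.696 ms/bit
  a = 412 − 54.696 × 2 = 302.608 ms
Then RT(6) = 302.608 + 54.696 × log₂ 6 = 302.608 + 54.696 × 2.5850 ≈ 443.995 ms.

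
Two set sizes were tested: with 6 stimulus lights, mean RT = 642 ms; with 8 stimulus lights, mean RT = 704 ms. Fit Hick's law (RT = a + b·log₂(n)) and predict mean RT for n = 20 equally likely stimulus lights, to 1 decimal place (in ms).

901.5 ms

With log₂ n on the abscissa the relation is linear; from the two conditions:
  b = (704 − 642) / (log₂ 8 − log₂ 6) = 62 / (3 − 2.5850) = 149.384 ms/bit
  a = 642 − 149.384 × 2.5850 = 255.848 ms
Then RT(20) = 255.848 + 149.384 × log₂ 20 = 255.848 + 149.384 × 4.3219 ≈ 901.475 ms.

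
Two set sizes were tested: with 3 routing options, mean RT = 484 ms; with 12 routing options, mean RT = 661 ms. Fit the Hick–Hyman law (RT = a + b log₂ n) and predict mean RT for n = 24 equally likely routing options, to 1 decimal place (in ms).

749.5 ms

With log₂ n on the abscissa the relation is linear; from the two conditions:
  b = (661 − 484) / (log₂ 12 − log₂ 3) = 177 / (3.5850 − 1.5850) = 88.500 ms/bit
  a = 484 − 88.500 × 1.5850 = 343.731 ms
Then RT(24) = 343.731 + 88.500 × log₂ 24 = 343.731 + 88.500 × 4.5850 ≈ 749.500 ms.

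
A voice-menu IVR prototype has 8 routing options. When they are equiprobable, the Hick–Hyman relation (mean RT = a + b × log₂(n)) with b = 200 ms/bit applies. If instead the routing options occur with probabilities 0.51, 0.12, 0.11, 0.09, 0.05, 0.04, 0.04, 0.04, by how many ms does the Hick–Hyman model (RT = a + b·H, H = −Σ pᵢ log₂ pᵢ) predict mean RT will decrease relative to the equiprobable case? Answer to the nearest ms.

140 ms

Equiprobable entropy H₀ = log₂ 8 = 3.0000 bits.
Skewed entropy H = −Σ pᵢ log₂ pᵢ = 2.2988 bits.
ΔRT = b·(H₀ − H) = 200 × 0.7012 = 140.24 ms.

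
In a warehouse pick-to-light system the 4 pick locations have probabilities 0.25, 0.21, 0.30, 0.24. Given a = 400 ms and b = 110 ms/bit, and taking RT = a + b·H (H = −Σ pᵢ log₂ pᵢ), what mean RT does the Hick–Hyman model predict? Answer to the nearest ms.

H = 0.25·log₂(1/0.25) + 0.21·log₂(1/0.21) + 0.30·log₂(1/0.30) + 0.24·log₂(1/0.24) = 1.9880 bits.
RT = 400 + 110 × 1.9880 = 618.69 ms.

619 ms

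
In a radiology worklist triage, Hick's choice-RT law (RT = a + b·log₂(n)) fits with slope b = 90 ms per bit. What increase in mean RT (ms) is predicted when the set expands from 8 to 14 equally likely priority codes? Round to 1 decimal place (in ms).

72.7 ms

Only the slope matters, since a is common to both: ΔRT = b·log₂(n₂/n₁).
log₂(14) − log₂(8) = 3.8074 − 3 = 0.8074.
ΔRT = 90 × 0.8074 = 72.662 ms.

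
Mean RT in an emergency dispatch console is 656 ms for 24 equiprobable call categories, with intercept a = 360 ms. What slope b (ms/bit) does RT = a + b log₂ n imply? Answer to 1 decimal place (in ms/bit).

64.6 ms/bit

24 alternatives carry log₂ 24 = 4.5850 bits; the choice cost is 656 − 360 = 296 ms, so b = 296/4.5850 = 64.559 ms/bit.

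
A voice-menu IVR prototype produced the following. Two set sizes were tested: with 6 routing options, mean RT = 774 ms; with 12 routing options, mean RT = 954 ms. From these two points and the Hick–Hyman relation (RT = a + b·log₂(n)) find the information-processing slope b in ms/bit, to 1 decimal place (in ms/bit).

180.0 ms/bit

The slope on a log₂ axis is (954 − 774) / (3.5850 − 2.5850) = 180.000 ms/bit.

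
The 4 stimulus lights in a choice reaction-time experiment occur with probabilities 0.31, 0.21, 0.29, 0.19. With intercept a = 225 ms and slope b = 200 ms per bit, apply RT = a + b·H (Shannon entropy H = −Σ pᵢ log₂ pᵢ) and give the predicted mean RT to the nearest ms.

619 ms

Entropy contributions −pᵢ log₂ pᵢ: 0.5238, 0.4728, 0.5179, 0.4552; sum H = 1.9697 bits.
RT = a + bH = 225 + 200·1.9697 = 618.95 ms.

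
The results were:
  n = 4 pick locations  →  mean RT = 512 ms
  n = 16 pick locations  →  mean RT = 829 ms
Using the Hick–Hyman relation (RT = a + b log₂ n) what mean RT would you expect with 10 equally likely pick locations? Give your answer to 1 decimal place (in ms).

Solve the two-equation system in a and b:
  b = (829 − 512) / (log₂ 16 − log₂ 4) = 317 / (4 − 2) = 158.500 ms/bit
  a = 512 − 158.500 × 2 = 195.000 ms
Then RT(10) = 195.000 + 158.500 × log₂ 10 = 195.000 + 158.500 × 3.3219 ≈ 721.526 ms.

721.5 ms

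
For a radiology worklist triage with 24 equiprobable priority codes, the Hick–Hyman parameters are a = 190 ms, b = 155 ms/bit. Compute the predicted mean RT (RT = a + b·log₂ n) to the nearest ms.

901 ms

log₂(24) = 4.5850 bits, so RT = 190 + 155 × 4.5850 ≈ 900.669 ms.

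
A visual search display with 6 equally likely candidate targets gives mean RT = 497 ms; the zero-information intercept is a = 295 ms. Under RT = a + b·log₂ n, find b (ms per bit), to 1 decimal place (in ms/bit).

log₂(6) = 2.5850 bits.
b = (RT − a)/log₂ n = (497 − 295) / 2.5850 = 78.144 ms/bit.

78.1 ms/bit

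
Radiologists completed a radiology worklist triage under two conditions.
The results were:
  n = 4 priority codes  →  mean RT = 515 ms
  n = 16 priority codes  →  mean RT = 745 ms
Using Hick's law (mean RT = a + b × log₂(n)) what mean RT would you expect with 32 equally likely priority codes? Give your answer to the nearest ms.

With log₂ n on the abscissa the relation is linear; from the two conditions:
  b = (745 − 515) / (log₂ 16 − log₂ 4) = 230 / (4 − 2) = 115 ms/bit
  a = 515 − 115 × 2 = 285 ms
Then RT(32) = 285 + 115 × log₂ 32 = 285 + 115 × 5 ≈ 860.000 ms.

860 ms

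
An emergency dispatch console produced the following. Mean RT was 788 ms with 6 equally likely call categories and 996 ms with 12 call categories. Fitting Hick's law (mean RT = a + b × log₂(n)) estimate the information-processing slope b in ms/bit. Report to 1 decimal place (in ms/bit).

The slope on a log₂ axis is (996 − 788) / (3.5850 − 2.5850) = 208.000 ms/bit.

208.0 ms/bit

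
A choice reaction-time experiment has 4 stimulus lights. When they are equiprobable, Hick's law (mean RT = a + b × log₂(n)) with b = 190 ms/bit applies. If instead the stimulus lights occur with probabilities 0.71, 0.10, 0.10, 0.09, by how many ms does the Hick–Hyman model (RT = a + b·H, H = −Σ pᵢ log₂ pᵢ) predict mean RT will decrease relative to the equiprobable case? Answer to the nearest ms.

The RT saving is b·ΔH. Equiprobable H₀ = log₂(4) = 2.0000 bits; with the given probabilities H = 1.3279 bits.
b·(H₀ − H) = 190 × (2.0000 − 1.3279) = 127.71 ms.

128 ms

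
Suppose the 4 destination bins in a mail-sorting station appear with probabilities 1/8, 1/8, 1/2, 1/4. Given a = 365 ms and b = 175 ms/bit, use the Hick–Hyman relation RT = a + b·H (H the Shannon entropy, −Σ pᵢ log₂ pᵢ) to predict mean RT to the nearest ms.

671 ms

H = −Σ pᵢ log₂ pᵢ = 0.125·3 + 0.125·3 + 0.5·1 + 0.25·2 = 1.750 bits.
RT = 365 + 175 × 1.750 = 671.25 ms.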